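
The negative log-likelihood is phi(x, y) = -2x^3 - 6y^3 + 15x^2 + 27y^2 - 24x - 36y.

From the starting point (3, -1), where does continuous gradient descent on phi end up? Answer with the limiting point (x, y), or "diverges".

phi is separable, so gradient descent decouples: x follows -∂phi/∂x, y follows -∂phi/∂y.
∂phi/∂x = -6(x - 4)(x - 1); at x=3 this is 12, so x decreases.
∂phi/∂y = -18(y - 2)(y - 1); at y=-1 this is -108, so y increases.
x converges to its nearest critical value 1 (a local min of the x-part); y converges to 1. The iterate converges to (1, 1).

(1, 1)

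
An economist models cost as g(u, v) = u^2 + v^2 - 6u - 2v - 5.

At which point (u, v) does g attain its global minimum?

g(u,v) separates as P(u) + Q(v) − 5, so its minimum is min P + min Q − 5.
P'(u) = 2u - 6 vanishes at u ∈ {3}; Q'(v) = 2v - 2 vanishes at v ∈ {1}.
Local minima of P (where P''>0): P(3)=-9. Local minima of Q: Q(1)=-1.
So the global minimum of g is P(3) + Q(1) − 5 = -9 − 1 − 5 = -15, attained at (3, 1).

(3, 1)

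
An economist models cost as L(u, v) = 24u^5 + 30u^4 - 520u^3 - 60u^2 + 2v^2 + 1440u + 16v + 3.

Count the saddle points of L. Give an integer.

L separates as a function of u plus a function of v, so ∇L=0 decouples.
∂L/∂u = 120(u - 3)(u - 1)(u + 1)(u + 4) = 0 at u ∈ {-4, -1, 1, 3}; ∂L/∂v = 4(v + 4) = 0 at v ∈ {-4}.
The Hessian is diagonal: diag(L_uu, L_vv). Second derivatives: L_uu(-4)=-12600, L_uu(-1)=2880, L_uu(1)=-2400, L_uu(3)=6720; L_vv(-4)=4.
Saddle points occur where the two diagonal entries have opposite signs: (-4, -4), (1, -4). Count: 2.

2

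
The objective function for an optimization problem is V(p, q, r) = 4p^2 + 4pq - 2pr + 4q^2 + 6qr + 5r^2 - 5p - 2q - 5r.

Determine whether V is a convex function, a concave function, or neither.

V is quadratic, so its Hessian is the constant matrix H = [[8, 4, -2], [4, 8, 6], [-2, 6, 10]].
Leading principal minors: 8, 48, 64.
All positive ⇒ H ≻ 0 ⇒ convex.

convex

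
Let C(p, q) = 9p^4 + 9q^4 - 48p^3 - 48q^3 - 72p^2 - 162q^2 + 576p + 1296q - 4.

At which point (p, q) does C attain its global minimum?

C(p,q) separates as A(p) + B(q) − 4, so its minimum is min A + min B − 4.
A'(p) = 36(p - 4)(p - 2)(p + 2) vanishes at p ∈ {-2, 2, 4}; B'(q) = 36(q - 4)(q - 3)(q + 3) vanishes at q ∈ {-3, 3, 4}.
Local minima of A (where A''>0): A(-2)=-912, A(4)=384. Local minima of B: B(-3)=-3321, B(4)=1824.
So the global minimum of C is A(-2) + B(-3) − 4 = -912 − 3321 − 4 = -4237, attained at (-2, -3).

(-2, -3)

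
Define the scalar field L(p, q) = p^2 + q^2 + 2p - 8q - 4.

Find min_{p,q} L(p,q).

L(p,q) separates as A(p) + B(q) − 4, so its minimum is min A + min B − 4.
A'(p) = 2p + 2 vanishes at p ∈ {-1}; B'(q) = 2q - 8 vanishes at q ∈ {4}.
Local minima of A (where A''>0): A(-1)=-1. Local minima of B: B(4)=-16.
So the global minimum of L is A(-1) + B(4) − 4 = -1 − 16 − 4 = -21, attained at (-1, 4).

-21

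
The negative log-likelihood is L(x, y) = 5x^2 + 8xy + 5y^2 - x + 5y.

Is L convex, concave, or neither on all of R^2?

L is quadratic, so its Hessian is the constant matrix H = [[10, 8], [8, 10]].
det(H) = 36, tr(H) = 20.
det(H) > 0 and tr(H) > 0, so H is positive definite everywhere: convex.

convex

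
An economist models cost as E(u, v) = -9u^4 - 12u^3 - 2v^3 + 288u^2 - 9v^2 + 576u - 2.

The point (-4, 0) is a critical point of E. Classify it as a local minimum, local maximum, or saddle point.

local maximum

The mixed partial ∂²E/∂u∂v is 0, so the Hessian at any point is diag(E_uu, E_vv) = diag(36(-3u^2 - 2u + 16), -6(2v + 3)).
At (-4, 0): H = diag(-864, -18).
Both eigenvalues are negative, so H is negative definite: a local maximum.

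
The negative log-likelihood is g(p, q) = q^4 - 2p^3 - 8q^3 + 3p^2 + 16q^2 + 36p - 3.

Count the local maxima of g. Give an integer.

g separates as a function of p plus a function of q, so ∇g=0 decouples.
∂g/∂p = -6(p - 3)(p + 2) = 0 at p ∈ {-2, 3}; ∂g/∂q = 4q(q - 4)(q - 2) = 0 at q ∈ {0, 2, 4}.
The Hessian is diagonal: diag(g_pp, g_qq). Second derivatives: g_pp(-2)=30, g_pp(3)=-30; g_qq(0)=32, g_qq(2)=-16, g_qq(4)=32.
Local maxima occur where both diagonal entries negative: (3, 2). Count: 1.

1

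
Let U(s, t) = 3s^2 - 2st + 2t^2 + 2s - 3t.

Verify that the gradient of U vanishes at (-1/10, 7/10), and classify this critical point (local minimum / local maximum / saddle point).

local minimum

∇U = (6s - 2t + 2, -2s + 4t - 3); substituting (-1/10, 7/10) gives ∇U = (0, 0), so (-1/10, 7/10) is indeed a critical point.
The Hessian of U is constant: H = [[6, -2], [-2, 4]].
det(H) = 6·4 − (-2)² = 20.
det(H) > 0 and tr(H) = 10 > 0, so H is positive definite and the point is a local minimum.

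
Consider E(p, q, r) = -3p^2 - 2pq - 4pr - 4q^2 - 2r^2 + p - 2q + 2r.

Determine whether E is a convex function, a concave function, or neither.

E is quadratic, so its Hessian is the constant matrix H = [[-6, -2, -4], [-2, -8, 0], [-4, 0, -4]].
Leading principal minors: -6, 44, -48.
Signs alternate −, +, − ⇒ H ≺ 0 ⇒ concave.

concave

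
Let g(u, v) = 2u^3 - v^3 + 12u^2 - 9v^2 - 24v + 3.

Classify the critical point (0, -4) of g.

local minimum

The mixed partial ∂²g/∂u∂v is 0, so the Hessian at any point is diag(g_uu, g_vv) = diag(12(u + 2), -6(v + 3)).
At (0, -4): H = diag(24, 6).
Both eigenvalues are positive, so H is positive definite: a local minimum.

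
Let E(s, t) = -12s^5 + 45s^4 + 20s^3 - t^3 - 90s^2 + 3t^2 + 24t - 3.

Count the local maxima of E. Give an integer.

E separates as a function of s plus a function of t, so ∇E=0 decouples.
∂E/∂s = -60s(s - 3)(s - 1)(s + 1) = 0 at s ∈ {-1, 0, 1, 3}; ∂E/∂t = -3(t - 4)(t + 2) = 0 at t ∈ {-2, 4}.
The Hessian is diagonal: diag(E_ss, E_tt). Second derivatives: E_ss(-1)=480, E_ss(0)=-180, E_ss(1)=240, E_ss(3)=-1440; E_tt(-2)=18, E_tt(4)=-18.
Local maxima occur where both diagonal entries negative: (0, 4), (3, 4). Count: 2.

2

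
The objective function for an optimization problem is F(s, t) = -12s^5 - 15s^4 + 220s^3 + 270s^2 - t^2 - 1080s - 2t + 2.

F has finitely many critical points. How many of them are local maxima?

F separates as a function of s plus a function of t, so ∇F=0 decouples.
∂F/∂s = -60(s - 3)(s - 1)(s + 2)(s + 3) = 0 at s ∈ {-3, -2, 1, 3}; ∂F/∂t = -2(t + 1) = 0 at t ∈ {-1}.
The Hessian is diagonal: diag(F_ss, F_tt). Second derivatives: F_ss(-3)=1440, F_ss(-2)=-900, F_ss(1)=1440, F_ss(3)=-3600; F_tt(-1)=-2.
Local maxima occur where both diagonal entries negative: (-2, -1), (3, -1). Count: 2.

2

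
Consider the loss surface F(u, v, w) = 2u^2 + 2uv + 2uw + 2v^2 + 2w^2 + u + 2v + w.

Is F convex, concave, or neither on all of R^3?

convex

F is quadratic, so its Hessian is the constant matrix H = [[4, 2, 2], [2, 4, 0], [2, 0, 4]].
Leading principal minors: 4, 12, 32.
All positive ⇒ H ≻ 0 ⇒ convex.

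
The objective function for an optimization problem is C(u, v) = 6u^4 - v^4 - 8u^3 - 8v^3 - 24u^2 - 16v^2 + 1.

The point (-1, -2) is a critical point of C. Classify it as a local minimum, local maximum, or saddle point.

The mixed partial ∂²C/∂u∂v is 0, so the Hessian at any point is diag(C_uu, C_vv) = diag(24(3u^2 - 2u - 2), -4(3v^2 + 12v + 8)).
At (-1, -2): H = diag(72, 16).
Both eigenvalues are positive, so H is positive definite: a local minimum.

local minimum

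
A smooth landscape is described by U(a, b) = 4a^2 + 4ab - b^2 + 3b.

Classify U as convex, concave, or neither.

U is quadratic, so its Hessian is the constant matrix H = [[8, 4], [4, -2]].
det(H) = -32, tr(H) = 6.
det(H) < 0, so H is indefinite: neither convex nor concave.

neither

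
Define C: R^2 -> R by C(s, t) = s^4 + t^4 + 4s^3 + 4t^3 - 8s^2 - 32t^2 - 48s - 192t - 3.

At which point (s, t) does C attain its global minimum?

(2, 4)

C(s,t) separates as P(s) + Q(t) − 3, so its minimum is min P + min Q − 3.
P'(s) = 4(s - 2)(s + 2)(s + 3) vanishes at s ∈ {-3, -2, 2}; Q'(t) = 4(t - 4)(t + 3)(t + 4) vanishes at t ∈ {-4, -3, 4}.
Local minima of P (where P''>0): P(-3)=45, P(2)=-80. Local minima of Q: Q(-4)=256, Q(4)=-768.
So the global minimum of C is P(2) + Q(4) − 3 = -80 − 768 − 3 = -851, attained at (2, 4).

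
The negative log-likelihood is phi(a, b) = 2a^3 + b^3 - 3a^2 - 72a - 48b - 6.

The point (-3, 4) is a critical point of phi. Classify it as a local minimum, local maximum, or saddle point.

saddle point

The mixed partial ∂²phi/∂a∂b is 0, so the Hessian at any point is diag(phi_aa, phi_bb) = diag(6(2a - 1), 6b).
At (-3, 4): H = diag(-42, 24).
The eigenvalues have opposite signs, so H is indefinite: a saddle point.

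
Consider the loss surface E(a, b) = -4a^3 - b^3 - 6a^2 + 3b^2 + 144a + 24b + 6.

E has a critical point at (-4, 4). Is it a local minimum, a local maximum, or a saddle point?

saddle point

The mixed partial ∂²E/∂a∂b is 0, so the Hessian at any point is diag(E_aa, E_bb) = diag(-12(2a + 1), 6(-b + 1)).
At (-4, 4): H = diag(84, -18).
The eigenvalues have opposite signs, so H is indefinite: a saddle point.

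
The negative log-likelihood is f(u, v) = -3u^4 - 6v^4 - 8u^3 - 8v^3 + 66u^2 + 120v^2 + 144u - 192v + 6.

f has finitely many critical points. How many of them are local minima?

1

f separates as a function of u plus a function of v, so ∇f=0 decouples.
∂f/∂u = -12(u - 3)(u + 1)(u + 4) = 0 at u ∈ {-4, -1, 3}; ∂f/∂v = -24(v - 2)(v - 1)(v + 4) = 0 at v ∈ {-4, 1, 2}.
The Hessian is diagonal: diag(f_uu, f_vv). Second derivatives: f_uu(-4)=-252, f_uu(-1)=144, f_uu(3)=-336; f_vv(-4)=-720, f_vv(1)=120, f_vv(2)=-144.
Local minima occur where both diagonal entries positive: (-1, 1). Count: 1.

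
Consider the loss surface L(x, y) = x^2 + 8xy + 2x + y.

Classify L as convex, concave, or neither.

L is quadratic, so its Hessian is the constant matrix H = [[2, 8], [8, 0]].
det(H) = -64, tr(H) = 2.
det(H) < 0, so H is indefinite: neither convex nor concave.

neither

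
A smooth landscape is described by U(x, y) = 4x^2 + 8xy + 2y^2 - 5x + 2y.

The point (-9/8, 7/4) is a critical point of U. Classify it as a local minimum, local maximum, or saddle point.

saddle point

The Hessian of U is constant: H = [[8, 8], [8, 4]].
det(H) = 8·4 − 8² = -32.
Since det(H) < 0, H is indefinite and the critical point is a saddle point.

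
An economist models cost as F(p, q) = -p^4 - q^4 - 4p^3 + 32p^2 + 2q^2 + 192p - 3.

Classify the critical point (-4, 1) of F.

local maximum

The mixed partial ∂²F/∂p∂q is 0, so the Hessian at any point is diag(F_pp, F_qq) = diag(4(-3p^2 - 6p + 16), 4(-3q^2 + 1)).
At (-4, 1): H = diag(-32, -8).
Both eigenvalues are negative, so H is negative definite: a local maximum.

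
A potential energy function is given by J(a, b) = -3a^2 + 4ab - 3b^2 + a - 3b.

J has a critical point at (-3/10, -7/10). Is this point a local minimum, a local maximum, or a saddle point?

local maximum

The Hessian of J is constant: H = [[-6, 4], [4, -6]].
det(H) = (-6)·(-6) − 4² = 20.
det(H) > 0 and tr(H) = -12 < 0, so H is negative definite and the point is a local maximum.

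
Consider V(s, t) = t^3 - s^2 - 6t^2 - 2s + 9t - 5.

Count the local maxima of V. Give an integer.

1

V separates as a function of s plus a function of t, so ∇V=0 decouples.
∂V/∂s = -2(s + 1) = 0 at s ∈ {-1}; ∂V/∂t = 3(t - 3)(t - 1) = 0 at t ∈ {1, 3}.
The Hessian is diagonal: diag(V_ss, V_tt). Second derivatives: V_ss(-1)=-2; V_tt(1)=-6, V_tt(3)=6.
Local maxima occur where both diagonal entries negative: (-1, 1). Count: 1.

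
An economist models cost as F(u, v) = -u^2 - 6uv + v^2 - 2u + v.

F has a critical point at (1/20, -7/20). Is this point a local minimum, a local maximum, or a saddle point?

saddle point

The Hessian of F is constant: H = [[-2, -6], [-6, 2]].
det(H) = (-2)·2 − (-6)² = -40.
Since det(H) < 0, H is indefinite and the critical point is a saddle point.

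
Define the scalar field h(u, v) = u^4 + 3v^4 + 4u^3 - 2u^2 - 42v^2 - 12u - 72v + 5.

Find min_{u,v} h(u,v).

h(u,v) separates as P(u) + Q(v) + 5, so its minimum is min P + min Q + 5.
P'(u) = 4(u - 1)(u + 1)(u + 3) vanishes at u ∈ {-3, -1, 1}; Q'(v) = 12(v - 3)(v + 1)(v + 2) vanishes at v ∈ {-2, -1, 3}.
Local minima of P (where P''>0): P(-3)=-9, P(1)=-9. Local minima of Q: Q(-2)=24, Q(3)=-351.
So the global minimum of h is P(-3) + Q(3) + 5 = -9 − 351 + 5 = -355, attained at (-3, 3).

-355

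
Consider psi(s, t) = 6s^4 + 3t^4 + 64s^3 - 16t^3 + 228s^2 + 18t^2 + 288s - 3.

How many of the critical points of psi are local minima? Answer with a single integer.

psi separates as a function of s plus a function of t, so ∇psi=0 decouples.
∂psi/∂s = 24(s + 1)(s + 3)(s + 4) = 0 at s ∈ {-4, -3, -1}; ∂psi/∂t = 12t(t - 3)(t - 1) = 0 at t ∈ {0, 1, 3}.
The Hessian is diagonal: diag(psi_ss, psi_tt). Second derivatives: psi_ss(-4)=72, psi_ss(-3)=-48, psi_ss(-1)=144; psi_tt(0)=36, psi_tt(1)=-24, psi_tt(3)=72.
Local minima occur where both diagonal entries positive: (-4, 0), (-4, 3), (-1, 0), (-1, 3). Count: 4.

4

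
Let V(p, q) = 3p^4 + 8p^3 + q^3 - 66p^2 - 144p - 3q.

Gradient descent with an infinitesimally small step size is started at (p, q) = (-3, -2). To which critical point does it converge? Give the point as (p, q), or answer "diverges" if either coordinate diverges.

V is separable, so gradient descent decouples: p follows -∂V/∂p, q follows -∂V/∂q.
∂V/∂p = 12(p - 3)(p + 1)(p + 4); at p=-3 this is 144, so p decreases.
∂V/∂q = 3(q - 1)(q + 1); at q=-2 this is 9, so q decreases.
The q-coordinate has no critical point in that direction and runs off to infinity.

diverges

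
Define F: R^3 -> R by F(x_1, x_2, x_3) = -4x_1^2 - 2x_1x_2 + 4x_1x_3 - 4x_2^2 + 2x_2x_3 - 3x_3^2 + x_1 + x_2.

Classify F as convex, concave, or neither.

F is quadratic, so its Hessian is the constant matrix H = [[-8, -2, 4], [-2, -8, 2], [4, 2, -6]].
Leading principal minors: -8, 60, -232.
Signs alternate −, +, − ⇒ H ≺ 0 ⇒ concave.

concave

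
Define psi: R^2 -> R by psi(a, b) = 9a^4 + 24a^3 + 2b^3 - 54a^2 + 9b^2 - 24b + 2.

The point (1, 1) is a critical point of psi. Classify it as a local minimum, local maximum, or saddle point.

The mixed partial ∂²psi/∂a∂b is 0, so the Hessian at any point is diag(psi_aa, psi_bb) = diag(36(3a^2 + 4a - 3), 6(2b + 3)).
At (1, 1): H = diag(144, 30).
Both eigenvalues are positive, so H is positive definite: a local minimum.

local minimum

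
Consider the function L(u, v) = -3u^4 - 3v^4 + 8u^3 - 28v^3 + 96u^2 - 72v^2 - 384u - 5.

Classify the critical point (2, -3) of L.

The mixed partial ∂²L/∂u∂v is 0, so the Hessian at any point is diag(L_uu, L_vv) = diag(12(-3u^2 + 4u + 16), -12(3v^2 + 14v + 12)).
At (2, -3): H = diag(144, 36).
Both eigenvalues are positive, so H is positive definite: a local minimum.

local minimum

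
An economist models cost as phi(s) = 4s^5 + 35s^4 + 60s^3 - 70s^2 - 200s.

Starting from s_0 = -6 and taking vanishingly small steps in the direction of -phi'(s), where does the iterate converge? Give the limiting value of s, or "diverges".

phi'(s) = 20(s - 1)(s + 1)(s + 2)(s + 5), so phi'(-6) = 2800.
Gradient descent moves in the -phi' direction, i.e. s is decreasing.
There is no critical point below s=-6, and phi' keeps the same sign, so the iterate runs off to −∞.

diverges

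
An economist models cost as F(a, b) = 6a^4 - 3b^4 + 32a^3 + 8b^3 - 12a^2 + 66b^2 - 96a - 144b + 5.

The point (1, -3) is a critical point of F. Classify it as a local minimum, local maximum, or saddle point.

saddle point

The mixed partial ∂²F/∂a∂b is 0, so the Hessian at any point is diag(F_aa, F_bb) = diag(24(3a^2 + 8a - 1), 12(-3b^2 + 4b + 11)).
At (1, -3): H = diag(240, -336).
The eigenvalues have opposite signs, so H is indefinite: a saddle point.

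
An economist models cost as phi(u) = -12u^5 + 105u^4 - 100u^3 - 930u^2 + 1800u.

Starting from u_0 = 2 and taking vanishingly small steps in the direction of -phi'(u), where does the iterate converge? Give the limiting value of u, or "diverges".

phi'(u) = -60(u - 5)(u - 3)(u - 1)(u + 2), so phi'(2) = -720.
Gradient descent moves in the -phi' direction, i.e. u is increasing.
The nearest critical point in that direction is u = 3, where phi'' = 1200 > 0 (a local minimum). The iterate converges there.

3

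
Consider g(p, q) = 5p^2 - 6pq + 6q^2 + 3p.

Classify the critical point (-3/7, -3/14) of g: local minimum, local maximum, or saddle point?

local minimum

The Hessian of g is constant: H = [[10, -6], [-6, 12]].
det(H) = 10·12 − (-6)² = 84.
det(H) > 0 and tr(H) = 22 > 0, so H is positive definite and the point is a local minimum.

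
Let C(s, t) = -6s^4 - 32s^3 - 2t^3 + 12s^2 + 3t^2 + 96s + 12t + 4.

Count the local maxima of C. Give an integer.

C separates as a function of s plus a function of t, so ∇C=0 decouples.
∂C/∂s = -24(s - 1)(s + 1)(s + 4) = 0 at s ∈ {-4, -1, 1}; ∂C/∂t = -6(t - 2)(t + 1) = 0 at t ∈ {-1, 2}.
The Hessian is diagonal: diag(C_ss, C_tt). Second derivatives: C_ss(-4)=-360, C_ss(-1)=144, C_ss(1)=-240; C_tt(-1)=18, C_tt(2)=-18.
Local maxima occur where both diagonal entries negative: (-4, 2), (1, 2). Count: 2.

2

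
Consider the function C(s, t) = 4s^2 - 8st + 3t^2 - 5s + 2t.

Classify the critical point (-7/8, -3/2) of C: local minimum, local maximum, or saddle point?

saddle point

The Hessian of C is constant: H = [[8, -8], [-8, 6]].
det(H) = 8·6 − (-8)² = -16.
Since det(H) < 0, H is indefinite and the critical point is a saddle point.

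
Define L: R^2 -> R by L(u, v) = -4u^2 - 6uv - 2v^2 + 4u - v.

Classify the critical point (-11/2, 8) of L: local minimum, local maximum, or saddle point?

The Hessian of L is constant: H = [[-8, -6], [-6, -4]].
det(H) = (-8)·(-4) − (-6)² = -4.
Since det(H) < 0, H is indefinite and the critical point is a saddle point.

saddle point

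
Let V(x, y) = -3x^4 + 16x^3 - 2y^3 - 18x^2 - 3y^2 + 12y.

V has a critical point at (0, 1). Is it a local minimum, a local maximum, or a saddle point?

The mixed partial ∂²V/∂x∂y is 0, so the Hessian at any point is diag(V_xx, V_yy) = diag(12(-3x^2 + 8x - 3), -6(2y + 1)).
At (0, 1): H = diag(-36, -18).
Both eigenvalues are negative, so H is negative definite: a local maximum.

local maximum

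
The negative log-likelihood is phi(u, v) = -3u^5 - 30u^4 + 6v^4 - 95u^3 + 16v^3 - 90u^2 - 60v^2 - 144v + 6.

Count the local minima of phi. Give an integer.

phi separates as a function of u plus a function of v, so ∇phi=0 decouples.
∂phi/∂u = -15u(u + 1)(u + 3)(u + 4) = 0 at u ∈ {-4, -3, -1, 0}; ∂phi/∂v = 24(v - 2)(v + 1)(v + 3) = 0 at v ∈ {-3, -1, 2}.
The Hessian is diagonal: diag(phi_uu, phi_vv). Second derivatives: phi_uu(-4)=180, phi_uu(-3)=-90, phi_uu(-1)=90, phi_uu(0)=-180; phi_vv(-3)=240, phi_vv(-1)=-144, phi_vv(2)=360.
Local minima occur where both diagonal entries positive: (-4, -3), (-4, 2), (-1, -3), (-1, 2). Count: 4.

4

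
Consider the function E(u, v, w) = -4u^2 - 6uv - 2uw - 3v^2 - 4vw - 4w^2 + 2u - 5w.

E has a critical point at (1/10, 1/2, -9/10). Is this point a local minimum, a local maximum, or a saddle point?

The Hessian is constant: H = [[-8, -6, -2], [-6, -6, -4], [-2, -4, -8]].
Leading principal minors: Δ₁ = -8, Δ₂ = 12, Δ₃ = -40.
The minors alternate sign starting negative (−, +, −), so H is negative definite: a local maximum.

local maximum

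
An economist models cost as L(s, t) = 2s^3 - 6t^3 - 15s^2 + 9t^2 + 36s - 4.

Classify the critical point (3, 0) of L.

The mixed partial ∂²L/∂s∂t is 0, so the Hessian at any point is diag(L_ss, L_tt) = diag(6(2s - 5), 18(-2t + 1)).
At (3, 0): H = diag(6, 18).
Both eigenvalues are positive, so H is positive definite: a local minimum.

local minimum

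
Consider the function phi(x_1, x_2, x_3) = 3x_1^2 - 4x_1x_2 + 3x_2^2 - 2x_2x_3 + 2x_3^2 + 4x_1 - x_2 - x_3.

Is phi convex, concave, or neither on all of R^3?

convex

phi is quadratic, so its Hessian is the constant matrix H = [[6, -4, 0], [-4, 6, -2], [0, -2, 4]].
Leading principal minors: 6, 20, 56.
All positive ⇒ H ≻ 0 ⇒ convex.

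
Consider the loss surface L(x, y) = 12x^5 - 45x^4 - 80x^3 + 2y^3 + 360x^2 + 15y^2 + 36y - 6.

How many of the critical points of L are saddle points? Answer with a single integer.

4

L separates as a function of x plus a function of y, so ∇L=0 decouples.
∂L/∂x = 60x(x - 3)(x - 2)(x + 2) = 0 at x ∈ {-2, 0, 2, 3}; ∂L/∂y = 6(y + 2)(y + 3) = 0 at y ∈ {-3, -2}.
The Hessian is diagonal: diag(L_xx, L_yy). Second derivatives: L_xx(-2)=-2400, L_xx(0)=720, L_xx(2)=-480, L_xx(3)=900; L_yy(-3)=-6, L_yy(-2)=6.
Saddle points occur where the two diagonal entries have opposite signs: (-2, -2), (0, -3), (2, -2), (3, -3). Count: 4.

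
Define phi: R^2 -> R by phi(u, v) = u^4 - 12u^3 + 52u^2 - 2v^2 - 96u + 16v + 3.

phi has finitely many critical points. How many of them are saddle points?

2

phi separates as a function of u plus a function of v, so ∇phi=0 decouples.
∂phi/∂u = 4(u - 4)(u - 3)(u - 2) = 0 at u ∈ {2, 3, 4}; ∂phi/∂v = -4(v - 4) = 0 at v ∈ {4}.
The Hessian is diagonal: diag(phi_uu, phi_vv). Second derivatives: phi_uu(2)=8, phi_uu(3)=-4, phi_uu(4)=8; phi_vv(4)=-4.
Saddle points occur where the two diagonal entries have opposite signs: (2, 4), (4, 4). Count: 2.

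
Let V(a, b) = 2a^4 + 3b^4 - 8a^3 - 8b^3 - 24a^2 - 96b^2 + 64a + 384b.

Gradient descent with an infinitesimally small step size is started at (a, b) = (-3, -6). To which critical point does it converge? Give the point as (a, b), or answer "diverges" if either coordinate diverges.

V is separable, so gradient descent decouples: a follows -∂V/∂a, b follows -∂V/∂b.
∂V/∂a = 8(a - 4)(a - 1)(a + 2); at a=-3 this is -224, so a increases.
∂V/∂b = 12(b - 4)(b - 2)(b + 4); at b=-6 this is -1920, so b increases.
a converges to its nearest critical value -2 (a local min of the a-part); b converges to -4. The iterate converges to (-2, -4).

(-2, -4)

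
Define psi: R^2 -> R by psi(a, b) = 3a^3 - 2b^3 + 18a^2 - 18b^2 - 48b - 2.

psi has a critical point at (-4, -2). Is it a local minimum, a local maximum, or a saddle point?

The mixed partial ∂²psi/∂a∂b is 0, so the Hessian at any point is diag(psi_aa, psi_bb) = diag(18(a + 2), -12(b + 3)).
At (-4, -2): H = diag(-36, -12).
Both eigenvalues are negative, so H is negative definite: a local maximum.

local maximum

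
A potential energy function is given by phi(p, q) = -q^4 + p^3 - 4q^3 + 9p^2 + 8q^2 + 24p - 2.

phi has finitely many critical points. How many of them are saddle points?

3

phi separates as a function of p plus a function of q, so ∇phi=0 decouples.
∂phi/∂p = 3(p + 2)(p + 4) = 0 at p ∈ {-4, -2}; ∂phi/∂q = -4q(q - 1)(q + 4) = 0 at q ∈ {-4, 0, 1}.
The Hessian is diagonal: diag(phi_pp, phi_qq). Second derivatives: phi_pp(-4)=-6, phi_pp(-2)=6; phi_qq(-4)=-80, phi_qq(0)=16, phi_qq(1)=-20.
Saddle points occur where the two diagonal entries have opposite signs: (-4, 0), (-2, -4), (-2, 1). Count: 3.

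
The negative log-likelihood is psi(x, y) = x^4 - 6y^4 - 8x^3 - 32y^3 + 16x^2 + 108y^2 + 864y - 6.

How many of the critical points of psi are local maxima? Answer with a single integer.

psi separates as a function of x plus a function of y, so ∇psi=0 decouples.
∂psi/∂x = 4x(x - 4)(x - 2) = 0 at x ∈ {0, 2, 4}; ∂psi/∂y = -24(y - 3)(y + 3)(y + 4) = 0 at y ∈ {-4, -3, 3}.
The Hessian is diagonal: diag(psi_xx, psi_yy). Second derivatives: psi_xx(0)=32, psi_xx(2)=-16, psi_xx(4)=32; psi_yy(-4)=-168, psi_yy(-3)=144, psi_yy(3)=-1008.
Local maxima occur where both diagonal entries negative: (2, -4), (2, 3). Count: 2.

2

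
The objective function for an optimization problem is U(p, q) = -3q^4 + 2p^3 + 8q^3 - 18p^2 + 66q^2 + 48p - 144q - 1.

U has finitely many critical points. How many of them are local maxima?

2

U separates as a function of p plus a function of q, so ∇U=0 decouples.
∂U/∂p = 6(p - 4)(p - 2) = 0 at p ∈ {2, 4}; ∂U/∂q = -12(q - 4)(q - 1)(q + 3) = 0 at q ∈ {-3, 1, 4}.
The Hessian is diagonal: diag(U_pp, U_qq). Second derivatives: U_pp(2)=-12, U_pp(4)=12; U_qq(-3)=-336, U_qq(1)=144, U_qq(4)=-252.
Local maxima occur where both diagonal entries negative: (2, -3), (2, 4). Count: 2.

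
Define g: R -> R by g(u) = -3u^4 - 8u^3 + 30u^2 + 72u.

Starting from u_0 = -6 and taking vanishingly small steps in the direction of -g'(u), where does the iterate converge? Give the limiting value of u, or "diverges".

diverges

g'(u) = -12(u - 2)(u + 1)(u + 3), so g'(-6) = 1440.
Gradient descent moves in the -g' direction, i.e. u is decreasing.
There is no critical point below u=-6, and g' keeps the same sign, so the iterate runs off to −∞.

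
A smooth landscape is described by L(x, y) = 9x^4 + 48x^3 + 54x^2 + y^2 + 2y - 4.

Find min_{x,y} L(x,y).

-86

L(x,y) separates as P(x) + Q(y) − 4, so its minimum is min P + min Q − 4.
P'(x) = 36x(x + 1)(x + 3) vanishes at x ∈ {-3, -1, 0}; Q'(y) = 2y + 2 vanishes at y ∈ {-1}.
Local minima of P (where P''>0): P(-3)=-81, P(0)=0. Local minima of Q: Q(-1)=-1.
So the global minimum of L is P(-3) + Q(-1) − 4 = -81 − 1 − 4 = -86, attained at (-3, -1).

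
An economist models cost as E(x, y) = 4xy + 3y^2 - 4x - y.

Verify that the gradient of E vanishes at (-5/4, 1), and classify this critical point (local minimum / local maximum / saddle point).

saddle point

∇E = (4y - 4, 4x + 6y - 1); substituting (-5/4, 1) gives ∇E = (0, 0), so (-5/4, 1) is indeed a critical point.
The Hessian of E is constant: H = [[0, 4], [4, 6]].
det(H) = 0·6 − 4² = -16.
Since det(H) < 0, H is indefinite and the critical point is a saddle point.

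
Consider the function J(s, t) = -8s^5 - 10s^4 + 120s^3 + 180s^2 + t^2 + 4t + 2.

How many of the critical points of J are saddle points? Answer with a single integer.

J separates as a function of s plus a function of t, so ∇J=0 decouples.
∂J/∂s = -40s(s - 3)(s + 1)(s + 3) = 0 at s ∈ {-3, -1, 0, 3}; ∂J/∂t = 2(t + 2) = 0 at t ∈ {-2}.
The Hessian is diagonal: diag(J_ss, J_tt). Second derivatives: J_ss(-3)=1440, J_ss(-1)=-320, J_ss(0)=360, J_ss(3)=-2880; J_tt(-2)=2.
Saddle points occur where the two diagonal entries have opposite signs: (-1, -2), (3, -2). Count: 2.

2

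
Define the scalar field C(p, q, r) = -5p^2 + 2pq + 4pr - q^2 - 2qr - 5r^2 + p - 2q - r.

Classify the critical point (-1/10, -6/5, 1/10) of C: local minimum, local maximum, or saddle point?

The Hessian is constant: H = [[-10, 2, 4], [2, -2, -2], [4, -2, -10]].
Leading principal minors: Δ₁ = -10, Δ₂ = 16, Δ₃ = -120.
The minors alternate sign starting negative (−, +, −), so H is negative definite: a local maximum.

local maximum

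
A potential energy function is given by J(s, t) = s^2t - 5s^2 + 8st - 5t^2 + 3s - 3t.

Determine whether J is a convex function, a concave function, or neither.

neither

The term s^2t is cubic, so the Hessian is not constant.
∂²J/∂s² = 2t - 10, which takes both signs as t varies (negative for sufficiently negative t). A diagonal entry of the Hessian changing sign means the Hessian is neither positive- nor negative-semidefinite on all of R^2.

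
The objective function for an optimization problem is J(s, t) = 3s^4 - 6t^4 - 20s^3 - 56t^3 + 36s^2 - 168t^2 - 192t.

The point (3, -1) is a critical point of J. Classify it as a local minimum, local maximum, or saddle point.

The mixed partial ∂²J/∂s∂t is 0, so the Hessian at any point is diag(J_ss, J_tt) = diag(12(3s^2 - 10s + 6), -24(3t^2 + 14t + 14)).
At (3, -1): H = diag(36, -72).
The eigenvalues have opposite signs, so H is indefinite: a saddle point.

saddle point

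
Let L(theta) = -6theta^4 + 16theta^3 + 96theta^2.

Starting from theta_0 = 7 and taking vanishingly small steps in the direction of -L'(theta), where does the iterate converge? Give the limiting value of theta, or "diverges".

diverges

L'(theta) = -24theta(theta - 4)(theta + 2), so L'(7) = -4536.
Gradient descent moves in the -L' direction, i.e. theta is increasing.
There is no critical point above theta=7, and L' keeps the same sign, so the iterate runs off to +∞.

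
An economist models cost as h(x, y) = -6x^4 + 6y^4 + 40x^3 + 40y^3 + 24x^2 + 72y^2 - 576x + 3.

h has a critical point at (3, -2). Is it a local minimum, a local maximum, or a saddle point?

saddle point

The mixed partial ∂²h/∂x∂y is 0, so the Hessian at any point is diag(h_xx, h_yy) = diag(24(-3x^2 + 10x + 2), 24(3y^2 + 10y + 6)).
At (3, -2): H = diag(120, -48).
The eigenvalues have opposite signs, so H is indefinite: a saddle point.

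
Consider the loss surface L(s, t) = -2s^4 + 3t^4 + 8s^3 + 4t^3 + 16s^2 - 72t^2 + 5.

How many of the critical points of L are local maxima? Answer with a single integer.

2

L separates as a function of s plus a function of t, so ∇L=0 decouples.
∂L/∂s = -8s(s - 4)(s + 1) = 0 at s ∈ {-1, 0, 4}; ∂L/∂t = 12t(t - 3)(t + 4) = 0 at t ∈ {-4, 0, 3}.
The Hessian is diagonal: diag(L_ss, L_tt). Second derivatives: L_ss(-1)=-40, L_ss(0)=32, L_ss(4)=-160; L_tt(-4)=336, L_tt(0)=-144, L_tt(3)=252.
Local maxima occur where both diagonal entries negative: (-1, 0), (4, 0). Count: 2.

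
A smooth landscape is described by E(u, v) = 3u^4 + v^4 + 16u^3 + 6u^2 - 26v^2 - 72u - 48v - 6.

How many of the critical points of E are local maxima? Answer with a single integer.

1

E separates as a function of u plus a function of v, so ∇E=0 decouples.
∂E/∂u = 12(u - 1)(u + 2)(u + 3) = 0 at u ∈ {-3, -2, 1}; ∂E/∂v = 4(v - 4)(v + 1)(v + 3) = 0 at v ∈ {-3, -1, 4}.
The Hessian is diagonal: diag(E_uu, E_vv). Second derivatives: E_uu(-3)=48, E_uu(-2)=-36, E_uu(1)=144; E_vv(-3)=56, E_vv(-1)=-40, E_vv(4)=140.
Local maxima occur where both diagonal entries negative: (-2, -1). Count: 1.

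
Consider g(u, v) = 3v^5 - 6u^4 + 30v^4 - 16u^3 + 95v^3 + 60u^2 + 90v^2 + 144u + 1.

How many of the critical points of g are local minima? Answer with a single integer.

2

g separates as a function of u plus a function of v, so ∇g=0 decouples.
∂g/∂u = -24(u - 2)(u + 1)(u + 3) = 0 at u ∈ {-3, -1, 2}; ∂g/∂v = 15v(v + 1)(v + 3)(v + 4) = 0 at v ∈ {-4, -3, -1, 0}.
The Hessian is diagonal: diag(g_uu, g_vv). Second derivatives: g_uu(-3)=-240, g_uu(-1)=144, g_uu(2)=-360; g_vv(-4)=-180, g_vv(-3)=90, g_vv(-1)=-90, g_vv(0)=180.
Local minima occur where both diagonal entries positive: (-1, -3), (-1, 0). Count: 2.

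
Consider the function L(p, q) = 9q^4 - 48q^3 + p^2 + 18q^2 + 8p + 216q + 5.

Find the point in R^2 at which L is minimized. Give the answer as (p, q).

L(p,q) separates as A(p) + B(q) + 5, so its minimum is min A + min B + 5.
A'(p) = 2p + 8 vanishes at p ∈ {-4}; B'(q) = 36(q - 3)(q - 2)(q + 1) vanishes at q ∈ {-1, 2, 3}.
Local minima of A (where A''>0): A(-4)=-16. Local minima of B: B(-1)=-141, B(3)=243.
So the global minimum of L is A(-4) + B(-1) + 5 = -16 − 141 + 5 = -152, attained at (-4, -1).

(-4, -1)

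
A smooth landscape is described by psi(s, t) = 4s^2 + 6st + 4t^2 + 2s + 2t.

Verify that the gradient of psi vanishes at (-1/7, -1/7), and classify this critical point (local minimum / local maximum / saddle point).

∇psi = (8s + 6t + 2, 6s + 8t + 2); substituting (-1/7, -1/7) gives ∇psi = (0, 0), so (-1/7, -1/7) is indeed a critical point.
The Hessian of psi is constant: H = [[8, 6], [6, 8]].
det(H) = 8·8 − 6² = 28.
det(H) > 0 and tr(H) = 16 > 0, so H is positive definite and the point is a local minimum.

local minimum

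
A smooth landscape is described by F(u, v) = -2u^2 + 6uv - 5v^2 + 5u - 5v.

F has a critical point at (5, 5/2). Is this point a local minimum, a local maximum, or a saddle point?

The Hessian of F is constant: H = [[-4, 6], [6, -10]].
det(H) = (-4)·(-10) − 6² = 4.
det(H) > 0 and tr(H) = -14 < 0, so H is negative definite and the point is a local maximum.

local maximum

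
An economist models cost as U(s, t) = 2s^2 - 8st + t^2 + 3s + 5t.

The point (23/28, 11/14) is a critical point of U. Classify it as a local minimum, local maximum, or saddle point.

The Hessian of U is constant: H = [[4, -8], [-8, 2]].
det(H) = 4·2 − (-8)² = -56.
Since det(H) < 0, H is indefinite and the critical point is a saddle point.

saddle point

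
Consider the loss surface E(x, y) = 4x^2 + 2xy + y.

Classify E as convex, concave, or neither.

neither

E is quadratic, so its Hessian is the constant matrix H = [[8, 2], [2, 0]].
det(H) = -4, tr(H) = 8.
det(H) < 0, so H is indefinite: neither convex nor concave.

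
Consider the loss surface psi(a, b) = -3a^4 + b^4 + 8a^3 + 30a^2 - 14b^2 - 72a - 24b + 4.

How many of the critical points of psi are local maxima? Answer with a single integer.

psi separates as a function of a plus a function of b, so ∇psi=0 decouples.
∂psi/∂a = -12(a - 3)(a - 1)(a + 2) = 0 at a ∈ {-2, 1, 3}; ∂psi/∂b = 4(b - 3)(b + 1)(b + 2) = 0 at b ∈ {-2, -1, 3}.
The Hessian is diagonal: diag(psi_aa, psi_bb). Second derivatives: psi_aa(-2)=-180, psi_aa(1)=72, psi_aa(3)=-120; psi_bb(-2)=20, psi_bb(-1)=-16, psi_bb(3)=80.
Local maxima occur where both diagonal entries negative: (-2, -1), (3, -1). Count: 2.

2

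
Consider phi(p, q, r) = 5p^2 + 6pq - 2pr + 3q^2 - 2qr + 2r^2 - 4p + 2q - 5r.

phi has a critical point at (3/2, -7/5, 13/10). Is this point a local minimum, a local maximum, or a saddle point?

local minimum

The Hessian is constant: H = [[10, 6, -2], [6, 6, -2], [-2, -2, 4]].
Leading principal minors: Δ₁ = 10, Δ₂ = 24, Δ₃ = 80.
All leading minors are positive, so H is positive definite: a local minimum.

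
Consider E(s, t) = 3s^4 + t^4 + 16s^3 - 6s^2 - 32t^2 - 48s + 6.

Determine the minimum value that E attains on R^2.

E(s,t) separates as P(s) + Q(t) + 6, so its minimum is min P + min Q + 6.
P'(s) = 12(s - 1)(s + 1)(s + 4) vanishes at s ∈ {-4, -1, 1}; Q'(t) = 4t(t - 4)(t + 4) vanishes at t ∈ {-4, 0, 4}.
Local minima of P (where P''>0): P(-4)=-160, P(1)=-35. Local minima of Q: Q(-4)=-256, Q(4)=-256.
So the global minimum of E is P(-4) + Q(-4) + 6 = -160 − 256 + 6 = -410, attained at (-4, -4).

-410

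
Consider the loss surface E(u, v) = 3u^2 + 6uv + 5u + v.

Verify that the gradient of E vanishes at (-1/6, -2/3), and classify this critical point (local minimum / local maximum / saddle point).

∇E = (6u + 6v + 5, 6u + 1); substituting (-1/6, -2/3) gives ∇E = (0, 0), so (-1/6, -2/3) is indeed a critical point.
The Hessian of E is constant: H = [[6, 6], [6, 0]].
det(H) = 6·0 − 6² = -36.
Since det(H) < 0, H is indefinite and the critical point is a saddle point.

saddle point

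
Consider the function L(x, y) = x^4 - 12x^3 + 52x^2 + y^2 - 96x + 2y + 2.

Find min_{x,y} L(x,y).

L(x,y) separates as P(x) + Q(y) + 2, so its minimum is min P + min Q + 2.
P'(x) = 4(x - 4)(x - 3)(x - 2) vanishes at x ∈ {2, 3, 4}; Q'(y) = 2y + 2 vanishes at y ∈ {-1}.
Local minima of P (where P''>0): P(2)=-64, P(4)=-64. Local minima of Q: Q(-1)=-1.
So the global minimum of L is P(2) + Q(-1) + 2 = -64 − 1 + 2 = -63, attained at (2, -1).

-63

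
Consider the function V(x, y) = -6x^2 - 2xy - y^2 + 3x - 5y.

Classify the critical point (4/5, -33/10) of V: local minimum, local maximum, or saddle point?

The Hessian of V is constant: H = [[-12, -2], [-2, -2]].
det(H) = (-12)·(-2) − (-2)² = 20.
det(H) > 0 and tr(H) = -14 < 0, so H is negative definite and the point is a local maximum.

local maximum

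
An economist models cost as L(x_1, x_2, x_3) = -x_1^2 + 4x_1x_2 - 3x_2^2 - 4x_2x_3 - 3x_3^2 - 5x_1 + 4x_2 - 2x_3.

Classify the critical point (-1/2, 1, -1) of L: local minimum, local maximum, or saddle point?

saddle point

The Hessian is constant: H = [[-2, 4, 0], [4, -6, -4], [0, -4, -6]].
Leading principal minors: Δ₁ = -2, Δ₂ = -4, Δ₃ = 56.
The minors fit neither the all-positive nor the alternating-sign pattern, so H is indefinite: a saddle point.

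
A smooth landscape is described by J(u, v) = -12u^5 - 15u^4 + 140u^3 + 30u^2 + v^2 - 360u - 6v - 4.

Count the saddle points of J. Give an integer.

J separates as a function of u plus a function of v, so ∇J=0 decouples.
∂J/∂u = -60(u - 2)(u - 1)(u + 1)(u + 3) = 0 at u ∈ {-3, -1, 1, 2}; ∂J/∂v = 2(v - 3) = 0 at v ∈ {3}.
The Hessian is diagonal: diag(J_uu, J_vv). Second derivatives: J_uu(-3)=2400, J_uu(-1)=-720, J_uu(1)=480, J_uu(2)=-900; J_vv(3)=2.
Saddle points occur where the two diagonal entries have opposite signs: (-1, 3), (2, 3). Count: 2.

2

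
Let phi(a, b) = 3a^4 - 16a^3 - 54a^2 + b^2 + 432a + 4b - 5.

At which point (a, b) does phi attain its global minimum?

phi(a,b) separates as P(a) + Q(b) − 5, so its minimum is min P + min Q − 5.
P'(a) = 12(a - 4)(a - 3)(a + 3) vanishes at a ∈ {-3, 3, 4}; Q'(b) = 2b + 4 vanishes at b ∈ {-2}.
Local minima of P (where P''>0): P(-3)=-1107, P(4)=608. Local minima of Q: Q(-2)=-4.
So the global minimum of phi is P(-3) + Q(-2) − 5 = -1107 − 4 − 5 = -1116, attained at (-3, -2).

(-3, -2)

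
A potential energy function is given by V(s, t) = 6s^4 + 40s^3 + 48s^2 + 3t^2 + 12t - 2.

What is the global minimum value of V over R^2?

V(s,t) separates as P(s) + Q(t) − 2, so its minimum is min P + min Q − 2.
P'(s) = 24s(s + 1)(s + 4) vanishes at s ∈ {-4, -1, 0}; Q'(t) = 6(t + 2) vanishes at t ∈ {-2}.
Local minima of P (where P''>0): P(-4)=-256, P(0)=0. Local minima of Q: Q(-2)=-12.
So the global minimum of V is P(-4) + Q(-2) − 2 = -256 − 12 − 2 = -270, attained at (-4, -2).

-270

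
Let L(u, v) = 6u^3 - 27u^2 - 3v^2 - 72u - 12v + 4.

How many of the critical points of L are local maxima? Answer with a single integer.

1

L separates as a function of u plus a function of v, so ∇L=0 decouples.
∂L/∂u = 18(u - 4)(u + 1) = 0 at u ∈ {-1, 4}; ∂L/∂v = -6(v + 2) = 0 at v ∈ {-2}.
The Hessian is diagonal: diag(L_uu, L_vv). Second derivatives: L_uu(-1)=-90, L_uu(4)=90; L_vv(-2)=-6.
Local maxima occur where both diagonal entries negative: (-1, -2). Count: 1.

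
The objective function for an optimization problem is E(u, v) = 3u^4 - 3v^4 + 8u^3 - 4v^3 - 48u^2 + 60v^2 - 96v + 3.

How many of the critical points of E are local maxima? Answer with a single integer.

E separates as a function of u plus a function of v, so ∇E=0 decouples.
∂E/∂u = 12u(u - 2)(u + 4) = 0 at u ∈ {-4, 0, 2}; ∂E/∂v = -12(v - 2)(v - 1)(v + 4) = 0 at v ∈ {-4, 1, 2}.
The Hessian is diagonal: diag(E_uu, E_vv). Second derivatives: E_uu(-4)=288, E_uu(0)=-96, E_uu(2)=144; E_vv(-4)=-360, E_vv(1)=60, E_vv(2)=-72.
Local maxima occur where both diagonal entries negative: (0, -4), (0, 2). Count: 2.

2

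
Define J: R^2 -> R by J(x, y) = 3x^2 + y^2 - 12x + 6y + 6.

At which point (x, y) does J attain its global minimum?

J(x,y) separates as P(x) + Q(y) + 6, so its minimum is min P + min Q + 6.
P'(x) = 6x - 12 vanishes at x ∈ {2}; Q'(y) = 2y + 6 vanishes at y ∈ {-3}.
Local minima of P (where P''>0): P(2)=-12. Local minima of Q: Q(-3)=-9.
So the global minimum of J is P(2) + Q(-3) + 6 = -12 − 9 + 6 = -15, attained at (2, -3).

(2, -3)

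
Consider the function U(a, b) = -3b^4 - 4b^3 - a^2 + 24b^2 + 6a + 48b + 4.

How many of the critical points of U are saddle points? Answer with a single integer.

U separates as a function of a plus a function of b, so ∇U=0 decouples.
∂U/∂a = -2(a - 3) = 0 at a ∈ {3}; ∂U/∂b = -12(b - 2)(b + 1)(b + 2) = 0 at b ∈ {-2, -1, 2}.
The Hessian is diagonal: diag(U_aa, U_bb). Second derivatives: U_aa(3)=-2; U_bb(-2)=-48, U_bb(-1)=36, U_bb(2)=-144.
Saddle points occur where the two diagonal entries have opposite signs: (3, -1). Count: 1.

1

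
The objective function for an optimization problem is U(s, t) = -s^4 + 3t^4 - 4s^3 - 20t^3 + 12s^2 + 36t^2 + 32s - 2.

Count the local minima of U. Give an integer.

2

U separates as a function of s plus a function of t, so ∇U=0 decouples.
∂U/∂s = -4(s - 2)(s + 1)(s + 4) = 0 at s ∈ {-4, -1, 2}; ∂U/∂t = 12t(t - 3)(t - 2) = 0 at t ∈ {0, 2, 3}.
The Hessian is diagonal: diag(U_ss, U_tt). Second derivatives: U_ss(-4)=-72, U_ss(-1)=36, U_ss(2)=-72; U_tt(0)=72, U_tt(2)=-24, U_tt(3)=36.
Local minima occur where both diagonal entries positive: (-1, 0), (-1, 3). Count: 2.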